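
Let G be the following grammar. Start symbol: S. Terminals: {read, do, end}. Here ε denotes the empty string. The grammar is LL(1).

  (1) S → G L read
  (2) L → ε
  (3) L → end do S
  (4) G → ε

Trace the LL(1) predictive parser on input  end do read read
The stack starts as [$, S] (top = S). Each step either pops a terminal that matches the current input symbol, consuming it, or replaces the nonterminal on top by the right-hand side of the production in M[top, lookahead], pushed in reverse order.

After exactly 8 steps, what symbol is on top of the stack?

step 1: stack=$ S  input=end do read read $  — expand S → G L read
step 2: stack=$ read L G  input=end do read read $  — expand G → ε
step 3: stack=$ read L  input=end do read read $  — expand L → end do S
step 4: stack=$ read S do end  input=end do read read $  — match end
step 5: stack=$ read S do  input=do read read $  — match do
step 6: stack=$ read S  input=read read $  — expand S → G L read
step 7: stack=$ read read L G  input=read read $  — expand G → ε
step 8: stack=$ read read L  input=read read $  — expand L → ε
Stack after step 8: $ read read (top = read).

read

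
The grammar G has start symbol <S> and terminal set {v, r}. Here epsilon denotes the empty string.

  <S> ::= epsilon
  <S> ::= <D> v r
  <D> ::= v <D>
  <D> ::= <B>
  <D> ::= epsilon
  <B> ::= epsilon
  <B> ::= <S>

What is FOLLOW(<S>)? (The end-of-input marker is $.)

FIRST(<S>): from <S>::=epsilon we get {epsilon}; from <S>::=<D> v r we get {v}. So FIRST(<S>) = {epsilon, v}.
FIRST(<B>): from <B>::=epsilon we get {epsilon}; from <B>::=<S> we get {epsilon, v}. So FIRST(<B>) = {epsilon, v}.
FIRST(<D>): from <D>::=v <D> we get {v}; from <D>::=<B> we get {epsilon, v}; from <D>::=epsilon we get {epsilon}. So FIRST(<D>) = {epsilon, v}.
FOLLOW(<S>) includes $ since <S> is the start symbol.
FOLLOW(<D>): in <S>::=<D> v r, <D> is followed by v r with FIRST {v}; in <D>::=v <D>, the suffix after <D> is empty (adds nothing new). Thus FOLLOW(<D>) = {v}.
FOLLOW(<B>): in <D>::=<B>, the suffix after <B> is empty, so FOLLOW(<B>) ⊇ FOLLOW(<D>) = {v}. Thus FOLLOW(<B>) = {v}.
FOLLOW(<S>): in <B>::=<S>, the suffix after <S> is empty, so FOLLOW(<S>) ⊇ FOLLOW(<B>) = {v}. Thus FOLLOW(<S>) = {$, v}.

{$, v}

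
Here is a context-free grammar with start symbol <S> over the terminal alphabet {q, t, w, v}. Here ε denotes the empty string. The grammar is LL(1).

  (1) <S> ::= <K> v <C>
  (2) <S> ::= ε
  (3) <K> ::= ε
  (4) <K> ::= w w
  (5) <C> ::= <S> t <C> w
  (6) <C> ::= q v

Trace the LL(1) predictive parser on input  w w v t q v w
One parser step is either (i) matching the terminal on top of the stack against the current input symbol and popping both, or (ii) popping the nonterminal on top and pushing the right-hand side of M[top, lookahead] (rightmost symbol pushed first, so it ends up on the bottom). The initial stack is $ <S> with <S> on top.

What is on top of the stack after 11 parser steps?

step 1: stack=$ <S>  input=w w v t q v w $  — expand <S> ::= <K> v <C>
step 2: stack=$ <C> v <K>  input=w w v t q v w $  — expand <K> ::= w w
step 3: stack=$ <C> v w w  input=w w v t q v w $  — match w
step 4: stack=$ <C> v w  input=w v t q v w $  — match w
step 5: stack=$ <C> v  input=v t q v w $  — match v
step 6: stack=$ <C>  input=t q v w $  — expand <C> ::= <S> t <C> w
step 7: stack=$ w <C> t <S>  input=t q v w $  — expand <S> ::= ε
step 8: stack=$ w <C> t  input=t q v w $  — match t
step 9: stack=$ w <C>  input=q v w $  — expand <C> ::= q v
step 10: stack=$ w v q  input=q v w $  — match q
step 11: stack=$ w v  input=v w $  — match v
Stack after step 11: $ w (top = w).

w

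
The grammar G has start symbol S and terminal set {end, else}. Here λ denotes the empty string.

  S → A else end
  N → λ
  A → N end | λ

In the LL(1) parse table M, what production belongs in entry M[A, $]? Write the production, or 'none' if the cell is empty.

FIRST(N) = {λ}
FIRST(A) = {λ, end}  (via N end)
FIRST(S) = {else, end}  (via A else end)
FOLLOW(S) includes $ since S is the start symbol.
FOLLOW(A): in S→A else end, A is followed by else end with FIRST {else}. Thus FOLLOW(A) = {else}.
For A → N end: FIRST(N end) = {end}, so it goes in M[A, t] for t ∈ {end}.
For A → λ: FIRST(λ) = {λ}, so it goes in M[A, t] for t ∈ {}; since λ ∈ FIRST, also for every t ∈ FOLLOW(A) = {else}.
None of these place a production in M[A, $].

none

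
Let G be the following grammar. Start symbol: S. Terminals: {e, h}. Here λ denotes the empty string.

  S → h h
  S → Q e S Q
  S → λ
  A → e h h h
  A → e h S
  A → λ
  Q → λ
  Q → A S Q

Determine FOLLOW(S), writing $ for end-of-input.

FIRST(A): from A→e h h h we get {e}; from A→e h S we get {e}; from A→λ we get {λ}. So FIRST(A) = {λ, e}.
FIRST(S): from S→h h we get {h}; from S→Q e S Q we get {e, h}; from S→λ we get {λ}. So FIRST(S) = {λ, e, h}.
FIRST(Q): from Q→λ we get {λ}; from Q→A S Q we get {λ, e, h}. So FIRST(Q) = {λ, e, h}.
FOLLOW(S) includes $ since S is the start symbol.
FOLLOW(S): in S→Q e S Q, S is followed by Q with FIRST {λ, e, h}; in S→Q e S Q, the suffix after S is nullable (adds nothing new); in A→e h S, the suffix after S is empty, so FOLLOW(S) ⊇ FOLLOW(A) = {$, e, h}; in Q→A S Q, S is followed by Q with FIRST {λ, e, h}; in Q→A S Q, the suffix after S is nullable, so FOLLOW(S) ⊇ FOLLOW(Q) = {$, e, h}. Thus FOLLOW(S) = {$, e, h}.
FOLLOW(Q): in S→Q e S Q (occurrence 1), Q is followed by e S Q with FIRST {e}; in S→Q e S Q (occurrence 2), the suffix after Q is empty, so FOLLOW(Q) ⊇ FOLLOW(S) = {$, e, h}; in Q→A S Q, the suffix after Q is empty (adds nothing new). Thus FOLLOW(Q) = {$, e, h}.
FOLLOW(A): in Q→A S Q, A is followed by S Q with FIRST {λ, e, h}; in Q→A S Q, the suffix after A is nullable, so FOLLOW(A) ⊇ FOLLOW(Q) = {$, e, h}. Thus FOLLOW(A) = {$, e, h}.

{$, e, h}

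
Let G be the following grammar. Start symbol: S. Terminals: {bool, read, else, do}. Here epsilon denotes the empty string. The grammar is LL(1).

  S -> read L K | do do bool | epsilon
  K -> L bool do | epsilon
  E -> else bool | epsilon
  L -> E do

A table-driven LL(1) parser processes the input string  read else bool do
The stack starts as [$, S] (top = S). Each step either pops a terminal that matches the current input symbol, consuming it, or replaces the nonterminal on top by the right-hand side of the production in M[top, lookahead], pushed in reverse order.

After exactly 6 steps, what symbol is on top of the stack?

do

     Stack             Input                Action
  1  $ S               read else bool do $  expand S -> read L K
  2  $ K L read        read else bool do $  match read
  3  $ K L             else bool do $       expand L -> E do
  4  $ K do E          else bool do $       expand E -> else bool
  5  $ K do bool else  else bool do $       match else
  6  $ K do bool       bool do $            match bool
Stack after step 6: $ K do (top = do).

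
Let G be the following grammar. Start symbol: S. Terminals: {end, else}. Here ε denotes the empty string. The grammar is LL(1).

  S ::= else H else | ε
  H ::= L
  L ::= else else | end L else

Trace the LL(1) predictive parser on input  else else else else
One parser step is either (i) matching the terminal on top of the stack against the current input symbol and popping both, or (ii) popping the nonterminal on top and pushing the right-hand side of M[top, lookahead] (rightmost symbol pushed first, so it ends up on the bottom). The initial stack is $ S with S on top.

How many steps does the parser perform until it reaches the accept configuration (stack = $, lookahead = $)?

7

     Stack             Input                  Action
  1  $ S               else else else else $  expand S ::= else H else
  2  $ else H else     else else else else $  match else
  3  $ else H          else else else $       expand H ::= L
  4  $ else L          else else else $       expand L ::= else else
  5  $ else else else  else else else $       match else
  6  $ else else       else else $            match else
  7  $ else            else $                 match else
Accept reached after 7 steps.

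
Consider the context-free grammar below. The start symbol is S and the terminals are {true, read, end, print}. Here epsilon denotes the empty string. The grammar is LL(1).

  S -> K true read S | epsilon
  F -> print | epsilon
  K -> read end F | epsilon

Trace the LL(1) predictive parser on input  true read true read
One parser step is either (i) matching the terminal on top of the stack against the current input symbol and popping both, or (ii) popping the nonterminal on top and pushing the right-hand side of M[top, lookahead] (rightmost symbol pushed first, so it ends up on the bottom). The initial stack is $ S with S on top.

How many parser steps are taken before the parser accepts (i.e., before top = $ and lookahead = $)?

9

     Stack            Input                  Action
  1  $ S              true read true read $  expand S -> K true read S
  2  $ S read true K  true read true read $  expand K -> epsilon
  3  $ S read true    true read true read $  match true
  4  $ S read         read true read $       match read
  5  $ S              true read $            expand S -> K true read S
  6  $ S read true K  true read $            expand K -> epsilon
  7  $ S read true    true read $            match true
  8  $ S read         read $                 match read
  9  $ S              $                      expand S -> epsilon
Accept reached after 9 steps.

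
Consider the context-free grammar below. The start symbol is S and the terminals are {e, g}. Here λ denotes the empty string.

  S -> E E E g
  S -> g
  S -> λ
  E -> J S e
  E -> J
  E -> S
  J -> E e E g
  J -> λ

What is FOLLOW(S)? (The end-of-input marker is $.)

{$, e, g}

FIRST(S): from S->E E E g we get {e, g}; from S->g we get {g}; from S->λ we get {λ}. So FIRST(S) = {λ, e, g}.
FIRST(E): from E->J S e we get {e, g}; from E->J we get {λ, e, g}; from E->S we get {λ, e, g}. So FIRST(E) = {λ, e, g}.
FIRST(J): from J->E e E g we get {e, g}; from J->λ we get {λ}. So FIRST(J) = {λ, e, g}.
FOLLOW(S) includes $ since S is the start symbol.
FOLLOW(E): in S->E E E g (occurrence 1), E is followed by E E g with FIRST {e, g}; in S->E E E g (occurrence 2), E is followed by E g with FIRST {e, g}; in S->E E E g (occurrence 3), E is followed by g with FIRST {g}; in J->E e E g (occurrence 1), E is followed by e E g with FIRST {e}; in J->E e E g (occurrence 2), E is followed by g with FIRST {g}. Thus FOLLOW(E) = {e, g}.
FOLLOW(S): in E->J S e, S is followed by e with FIRST {e}; in E->S, the suffix after S is empty, so FOLLOW(S) ⊇ FOLLOW(E) = {e, g}. Thus FOLLOW(S) = {$, e, g}.
FOLLOW(J): in E->J S e, J is followed by S e with FIRST {e, g}; in E->J, the suffix after J is empty, so FOLLOW(J) ⊇ FOLLOW(E) = {e, g}. Thus FOLLOW(J) = {e, g}.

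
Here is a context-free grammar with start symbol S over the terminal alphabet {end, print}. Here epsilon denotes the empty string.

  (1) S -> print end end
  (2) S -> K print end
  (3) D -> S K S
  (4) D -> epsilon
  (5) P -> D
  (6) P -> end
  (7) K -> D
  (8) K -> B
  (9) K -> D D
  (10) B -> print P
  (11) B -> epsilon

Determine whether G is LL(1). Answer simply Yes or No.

FIRST(S) = {print}
FIRST(D) = {epsilon, print}
FIRST(P) = {epsilon, end, print}
FIRST(K) = {epsilon, print}
FIRST(B) = {epsilon, print}
FOLLOW(S) = {$, print}
FOLLOW(D) = {print}
FOLLOW(P) = {print}
FOLLOW(K) = {print}
FOLLOW(B) = {print}
Cell M[B, print] receives both B -> print P and B -> epsilon — the grammar is not LL(1).

No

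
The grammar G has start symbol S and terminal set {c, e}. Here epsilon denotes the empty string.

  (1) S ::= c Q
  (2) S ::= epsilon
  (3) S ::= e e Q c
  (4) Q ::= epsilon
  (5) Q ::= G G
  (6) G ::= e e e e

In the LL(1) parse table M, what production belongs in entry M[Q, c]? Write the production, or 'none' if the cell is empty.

FIRST(S) = {epsilon, c, e}
FIRST(G) = {e}
FIRST(Q) = {epsilon, e}  (via G G)
FOLLOW(S) includes $ since S is the start symbol.
FOLLOW(S): S appears on no right-hand side. Thus FOLLOW(S) = {$}.
FOLLOW(Q): in S::=c Q, the suffix after Q is empty, so FOLLOW(Q) ⊇ FOLLOW(S) = {$}; in S::=e e Q c, Q is followed by c with FIRST {c}. Thus FOLLOW(Q) = {$, c}.
For Q ::= epsilon: FIRST(epsilon) = {epsilon}, so it goes in M[Q, t] for t ∈ {}; since epsilon ∈ FIRST, also for every t ∈ FOLLOW(Q) = {$, c}.
For Q ::= G G: FIRST(G G) = {e}, so it goes in M[Q, t] for t ∈ {e}.

Q ::= epsilon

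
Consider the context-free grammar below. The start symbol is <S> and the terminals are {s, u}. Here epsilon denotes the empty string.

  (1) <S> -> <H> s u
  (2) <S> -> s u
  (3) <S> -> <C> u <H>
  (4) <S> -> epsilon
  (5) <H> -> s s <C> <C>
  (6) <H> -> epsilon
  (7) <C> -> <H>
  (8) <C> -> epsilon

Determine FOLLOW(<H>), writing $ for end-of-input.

{$, s, u}

FIRST(<H>) = {epsilon, s}
FIRST(<C>) = {epsilon, s}  (via <H>)
FIRST(<S>) = {epsilon, s, u}  (via <H> s u, <C> u <H>)
FOLLOW(<S>) includes $ since <S> is the start symbol.
FOLLOW(<S>): <S> appears on no right-hand side. Thus FOLLOW(<S>) = {$}.
FOLLOW(<H>): in <S>-><H> s u, <H> is followed by s u with FIRST {s}; in <S>-><C> u <H>, the suffix after <H> is empty, so FOLLOW(<H>) ⊇ FOLLOW(<S>) = {$}; in <C>-><H>, the suffix after <H> is empty, so FOLLOW(<H>) ⊇ FOLLOW(<C>) = {$, s, u}. Thus FOLLOW(<H>) = {$, s, u}.
FOLLOW(<C>): in <S>-><C> u <H>, <C> is followed by u <H> with FIRST {u}; in <H>->s s <C> <C> (occurrence 1), <C> is followed by <C> with FIRST {epsilon, s}; in <H>->s s <C> <C> (occurrence 1), the suffix after <C> is nullable, so FOLLOW(<C>) ⊇ FOLLOW(<H>) = {$, s, u}; in <H>->s s <C> <C> (occurrence 2), the suffix after <C> is empty, so FOLLOW(<C>) ⊇ FOLLOW(<H>) = {$, s, u}. Thus FOLLOW(<C>) = {$, s, u}.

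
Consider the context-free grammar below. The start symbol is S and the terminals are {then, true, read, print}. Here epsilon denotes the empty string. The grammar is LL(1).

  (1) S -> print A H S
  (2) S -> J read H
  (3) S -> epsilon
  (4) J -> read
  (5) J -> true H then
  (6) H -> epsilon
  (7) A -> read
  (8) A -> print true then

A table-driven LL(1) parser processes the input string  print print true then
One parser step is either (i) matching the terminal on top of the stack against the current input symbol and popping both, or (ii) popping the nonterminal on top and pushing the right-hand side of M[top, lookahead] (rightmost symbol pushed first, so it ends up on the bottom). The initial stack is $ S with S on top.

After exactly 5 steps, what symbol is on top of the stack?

     Stack                  Input                    Action
  1  $ S                    print print true then $  expand S -> print A H S
  2  $ S H A print          print print true then $  match print
  3  $ S H A                print true then $        expand A -> print true then
  4  $ S H then true print  print true then $        match print
  5  $ S H then true        true then $              match true
Stack after step 5: $ S H then (top = then).

then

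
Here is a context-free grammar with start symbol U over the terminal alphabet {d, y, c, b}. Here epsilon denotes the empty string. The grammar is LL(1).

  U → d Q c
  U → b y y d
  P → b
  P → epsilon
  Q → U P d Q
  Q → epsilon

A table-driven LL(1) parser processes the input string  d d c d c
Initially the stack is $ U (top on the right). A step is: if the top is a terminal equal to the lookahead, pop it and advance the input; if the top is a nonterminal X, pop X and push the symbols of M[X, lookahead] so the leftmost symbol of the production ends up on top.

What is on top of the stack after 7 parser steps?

     Stack            Input        Action
  1  $ U              d d c d c $  expand U → d Q c
  2  $ c Q d          d d c d c $  match d
  3  $ c Q            d c d c $    expand Q → U P d Q
  4  $ c Q d P U      d c d c $    expand U → d Q c
  5  $ c Q d P c Q d  d c d c $    match d
  6  $ c Q d P c Q    c d c $      expand Q → epsilon
  7  $ c Q d P c      c d c $      match c
Stack after step 7: $ c Q d P (top = P).

P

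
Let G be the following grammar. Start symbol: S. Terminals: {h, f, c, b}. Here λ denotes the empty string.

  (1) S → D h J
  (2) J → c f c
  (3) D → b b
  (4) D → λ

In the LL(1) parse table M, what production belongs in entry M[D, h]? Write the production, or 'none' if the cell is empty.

FIRST(J) = {c}
FIRST(D) = {λ, b}
FIRST(S) = {b, h}  (via D h J)
FOLLOW(S) includes $ since S is the start symbol.
FOLLOW(D): in S→D h J, D is followed by h J with FIRST {h}. Thus FOLLOW(D) = {h}.
For D → b b: FIRST(b b) = {b}, so it goes in M[D, t] for t ∈ {b}.
For D → λ: FIRST(λ) = {λ}, so it goes in M[D, t] for t ∈ {}; since λ ∈ FIRST, also for every t ∈ FOLLOW(D) = {h}.

D → λ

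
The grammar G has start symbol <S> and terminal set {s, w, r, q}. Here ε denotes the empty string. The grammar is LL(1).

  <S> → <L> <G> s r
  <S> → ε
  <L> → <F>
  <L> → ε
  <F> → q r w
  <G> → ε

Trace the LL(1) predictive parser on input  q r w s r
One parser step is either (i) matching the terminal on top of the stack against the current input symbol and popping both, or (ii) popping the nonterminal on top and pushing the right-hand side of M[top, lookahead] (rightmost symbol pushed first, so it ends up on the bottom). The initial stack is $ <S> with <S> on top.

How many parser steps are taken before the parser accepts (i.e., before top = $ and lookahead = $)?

     Stack            Input        Action
  1  $ <S>            q r w s r $  expand <S> → <L> <G> s r
  2  $ r s <G> <L>    q r w s r $  expand <L> → <F>
  3  $ r s <G> <F>    q r w s r $  expand <F> → q r w
  4  $ r s <G> w r q  q r w s r $  match q
  5  $ r s <G> w r    r w s r $    match r
  6  $ r s <G> w      w s r $      match w
  7  $ r s <G>        s r $        expand <G> → ε
  8  $ r s            s r $        match s
  9  $ r              r $          match r
Accept reached after 9 steps.

9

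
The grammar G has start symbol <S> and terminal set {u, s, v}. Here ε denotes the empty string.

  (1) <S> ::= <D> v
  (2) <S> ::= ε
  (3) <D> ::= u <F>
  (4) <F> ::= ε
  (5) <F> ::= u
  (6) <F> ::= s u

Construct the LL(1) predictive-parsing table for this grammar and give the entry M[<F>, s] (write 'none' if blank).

FIRST(<D>) = {u}
FIRST(<F>) = {ε, s, u}
FIRST(<S>) = {ε, u}  (via <D> v)
FOLLOW(<S>) includes $ since <S> is the start symbol.
FOLLOW(<D>): in <S>::=<D> v, <D> is followed by v with FIRST {v}. Thus FOLLOW(<D>) = {v}.
FOLLOW(<F>): in <D>::=u <F>, the suffix after <F> is empty, so FOLLOW(<F>) ⊇ FOLLOW(<D>) = {v}. Thus FOLLOW(<F>) = {v}.
For <F> ::= ε: FIRST(ε) = {ε}, so it goes in M[<F>, t] for t ∈ {}; since ε ∈ FIRST, also for every t ∈ FOLLOW(<F>) = {v}.
For <F> ::= u: FIRST(u) = {u}, so it goes in M[<F>, t] for t ∈ {u}.
For <F> ::= s u: FIRST(s u) = {s}, so it goes in M[<F>, t] for t ∈ {s}.

<F> ::= s u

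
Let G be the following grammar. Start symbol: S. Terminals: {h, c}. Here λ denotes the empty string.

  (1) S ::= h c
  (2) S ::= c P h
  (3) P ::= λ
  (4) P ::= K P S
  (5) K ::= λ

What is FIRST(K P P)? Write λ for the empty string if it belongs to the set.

FIRST(S) = {c, h}
FIRST(K) = {λ}
FIRST(P) = {λ, c, h}  (via K P S)
FIRST(K P P): take FIRST of each symbol in turn, carrying on past any symbol whose FIRST contains λ; result {λ, c, h}.

{λ, c, h}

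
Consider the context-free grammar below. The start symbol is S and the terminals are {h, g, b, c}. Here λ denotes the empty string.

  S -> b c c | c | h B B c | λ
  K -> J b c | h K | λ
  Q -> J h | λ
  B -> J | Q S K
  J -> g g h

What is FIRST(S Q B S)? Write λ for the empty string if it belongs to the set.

FIRST(S) = {λ, b, c, h}
FIRST(J) = {g}
FIRST(K) = {λ, g, h}  (via J b c)
FIRST(Q) = {λ, g}  (via J h)
FIRST(B) = {λ, b, c, g, h}  (via J, Q S K)
FIRST(S Q B S): take FIRST of each symbol in turn, carrying on past any symbol whose FIRST contains λ; result {λ, b, c, g, h}.

{λ, b, c, g, h}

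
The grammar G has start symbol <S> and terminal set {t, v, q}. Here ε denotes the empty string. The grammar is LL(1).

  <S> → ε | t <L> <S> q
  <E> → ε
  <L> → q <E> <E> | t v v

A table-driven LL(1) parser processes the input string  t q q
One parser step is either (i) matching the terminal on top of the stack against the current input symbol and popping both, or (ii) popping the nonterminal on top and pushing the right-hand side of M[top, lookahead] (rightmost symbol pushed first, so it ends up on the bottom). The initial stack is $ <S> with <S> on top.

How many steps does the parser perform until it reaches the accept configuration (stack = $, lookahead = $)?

step 1: stack=$ <S>  input=t q q $  — expand <S> → t <L> <S> q
step 2: stack=$ q <S> <L> t  input=t q q $  — match t
step 3: stack=$ q <S> <L>  input=q q $  — expand <L> → q <E> <E>
step 4: stack=$ q <S> <E> <E> q  input=q q $  — match q
step 5: stack=$ q <S> <E> <E>  input=q $  — expand <E> → ε
step 6: stack=$ q <S> <E>  input=q $  — expand <E> → ε
step 7: stack=$ q <S>  input=q $  — expand <S> → ε
step 8: stack=$ q  input=q $  — match q
Accept reached after 8 steps.

8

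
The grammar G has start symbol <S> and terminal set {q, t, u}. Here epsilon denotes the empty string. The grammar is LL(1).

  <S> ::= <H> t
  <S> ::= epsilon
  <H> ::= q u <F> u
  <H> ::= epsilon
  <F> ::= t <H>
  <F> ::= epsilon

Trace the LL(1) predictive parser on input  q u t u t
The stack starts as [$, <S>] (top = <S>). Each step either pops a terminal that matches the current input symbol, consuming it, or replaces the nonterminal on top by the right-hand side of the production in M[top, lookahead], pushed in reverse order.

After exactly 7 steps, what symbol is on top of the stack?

step 1: stack=$ <S>  input=q u t u t $  — expand <S> ::= <H> t
step 2: stack=$ t <H>  input=q u t u t $  — expand <H> ::= q u <F> u
step 3: stack=$ t u <F> u q  input=q u t u t $  — match q
step 4: stack=$ t u <F> u  input=u t u t $  — match u
step 5: stack=$ t u <F>  input=t u t $  — expand <F> ::= t <H>
step 6: stack=$ t u <H> t  input=t u t $  — match t
step 7: stack=$ t u <H>  input=u t $  — expand <H> ::= epsilon
Stack after step 7: $ t u (top = u).

u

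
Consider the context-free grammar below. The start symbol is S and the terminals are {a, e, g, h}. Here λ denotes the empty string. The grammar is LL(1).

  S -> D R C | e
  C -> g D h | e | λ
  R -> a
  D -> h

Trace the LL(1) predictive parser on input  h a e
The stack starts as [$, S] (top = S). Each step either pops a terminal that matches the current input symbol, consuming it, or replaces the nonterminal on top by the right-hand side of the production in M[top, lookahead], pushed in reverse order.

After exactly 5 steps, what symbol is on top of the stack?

C

     Stack    Input    Action
  1  $ S      h a e $  expand S -> D R C
  2  $ C R D  h a e $  expand D -> h
  3  $ C R h  h a e $  match h
  4  $ C R    a e $    expand R -> a
  5  $ C a    a e $    match a
Stack after step 5: $ C (top = C).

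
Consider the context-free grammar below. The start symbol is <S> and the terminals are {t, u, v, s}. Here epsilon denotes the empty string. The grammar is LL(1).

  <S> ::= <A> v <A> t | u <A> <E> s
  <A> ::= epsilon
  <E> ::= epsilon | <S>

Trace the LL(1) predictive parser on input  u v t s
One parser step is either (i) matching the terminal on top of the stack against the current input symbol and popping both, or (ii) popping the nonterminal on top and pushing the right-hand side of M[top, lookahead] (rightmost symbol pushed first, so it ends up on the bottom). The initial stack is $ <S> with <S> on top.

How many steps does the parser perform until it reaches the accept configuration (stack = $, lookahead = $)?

10

      Stack            Input      Action
   1  $ <S>            u v t s $  expand <S> ::= u <A> <E> s
   2  $ s <E> <A> u    u v t s $  match u
   3  $ s <E> <A>      v t s $    expand <A> ::= epsilon
   4  $ s <E>          v t s $    expand <E> ::= <S>
   5  $ s <S>          v t s $    expand <S> ::= <A> v <A> t
   6  $ s t <A> v <A>  v t s $    expand <A> ::= epsilon
   7  $ s t <A> v      v t s $    match v
   8  $ s t <A>        t s $      expand <A> ::= epsilon
   9  $ s t            t s $      match t
  10  $ s              s $        match s
Accept reached after 10 steps.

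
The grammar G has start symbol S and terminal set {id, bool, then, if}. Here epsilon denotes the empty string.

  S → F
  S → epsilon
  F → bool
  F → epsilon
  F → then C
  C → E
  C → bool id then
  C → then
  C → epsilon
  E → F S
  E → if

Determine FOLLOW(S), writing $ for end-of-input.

FIRST(F): from F→bool we get {bool}; from F→epsilon we get {epsilon}; from F→then C we get {then}. So FIRST(F) = {epsilon, bool, then}.
FIRST(S): from S→F we get {epsilon, bool, then}; from S→epsilon we get {epsilon}. So FIRST(S) = {epsilon, bool, then}.
FIRST(E): from E→F S we get {epsilon, bool, then}; from E→if we get {if}. So FIRST(E) = {epsilon, bool, if, then}.
FIRST(C): from C→E we get {epsilon, bool, if, then}; from C→bool id then we get {bool}; from C→then we get {then}; from C→epsilon we get {epsilon}. So FIRST(C) = {epsilon, bool, if, then}.
FOLLOW(S) includes $ since S is the start symbol.
FOLLOW(S): in E→F S, the suffix after S is empty, so FOLLOW(S) ⊇ FOLLOW(E) = {$, bool, then}. Thus FOLLOW(S) = {$, bool, then}.
FOLLOW(F): in S→F, the suffix after F is empty, so FOLLOW(F) ⊇ FOLLOW(S) = {$, bool, then}; in E→F S, F is followed by S with FIRST {epsilon, bool, then}; in E→F S, the suffix after F is nullable, so FOLLOW(F) ⊇ FOLLOW(E) = {$, bool, then}. Thus FOLLOW(F) = {$, bool, then}.
FOLLOW(C): in F→then C, the suffix after C is empty, so FOLLOW(C) ⊇ FOLLOW(F) = {$, bool, then}. Thus FOLLOW(C) = {$, bool, then}.
FOLLOW(E): in C→E, the suffix after E is empty, so FOLLOW(E) ⊇ FOLLOW(C) = {$, bool, then}. Thus FOLLOW(E) = {$, bool, then}.

{$, bool, then}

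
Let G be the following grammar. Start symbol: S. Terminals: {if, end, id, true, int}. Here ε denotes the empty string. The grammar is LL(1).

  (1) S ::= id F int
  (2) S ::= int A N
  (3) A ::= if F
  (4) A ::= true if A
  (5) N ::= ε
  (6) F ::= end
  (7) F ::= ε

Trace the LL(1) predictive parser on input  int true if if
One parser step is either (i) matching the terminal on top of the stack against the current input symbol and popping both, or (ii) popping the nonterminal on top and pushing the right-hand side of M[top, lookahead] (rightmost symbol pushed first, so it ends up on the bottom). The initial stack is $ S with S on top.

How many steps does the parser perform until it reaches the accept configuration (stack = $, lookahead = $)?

9

     Stack          Input             Action
  1  $ S            int true if if $  expand S ::= int A N
  2  $ N A int      int true if if $  match int
  3  $ N A          true if if $      expand A ::= true if A
  4  $ N A if true  true if if $      match true
  5  $ N A if       if if $           match if
  6  $ N A          if $              expand A ::= if F
  7  $ N F if       if $              match if
  8  $ N F          $                 expand F ::= ε
  9  $ N            $                 expand N ::= ε
Accept reached after 9 steps.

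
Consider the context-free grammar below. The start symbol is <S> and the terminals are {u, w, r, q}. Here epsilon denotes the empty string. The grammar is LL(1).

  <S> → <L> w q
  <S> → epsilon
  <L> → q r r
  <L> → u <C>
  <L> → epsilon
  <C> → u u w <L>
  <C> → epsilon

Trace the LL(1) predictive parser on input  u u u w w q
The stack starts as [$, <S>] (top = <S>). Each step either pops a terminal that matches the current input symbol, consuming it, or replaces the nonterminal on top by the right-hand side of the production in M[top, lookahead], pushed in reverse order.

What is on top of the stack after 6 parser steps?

w

     Stack            Input          Action
  1  $ <S>            u u u w w q $  expand <S> → <L> w q
  2  $ q w <L>        u u u w w q $  expand <L> → u <C>
  3  $ q w <C> u      u u u w w q $  match u
  4  $ q w <C>        u u w w q $    expand <C> → u u w <L>
  5  $ q w <L> w u u  u u w w q $    match u
  6  $ q w <L> w u    u w w q $      match u
Stack after step 6: $ q w <L> w (top = w).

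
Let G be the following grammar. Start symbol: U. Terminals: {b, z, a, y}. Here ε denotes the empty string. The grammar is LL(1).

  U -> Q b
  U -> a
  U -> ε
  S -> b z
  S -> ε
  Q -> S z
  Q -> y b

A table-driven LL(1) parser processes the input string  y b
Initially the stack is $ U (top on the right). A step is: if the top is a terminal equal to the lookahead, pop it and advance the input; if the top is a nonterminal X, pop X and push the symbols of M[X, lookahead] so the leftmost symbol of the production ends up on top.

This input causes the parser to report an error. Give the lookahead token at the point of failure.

     Stack    Input  Action
  1  $ U      y b $  expand U -> Q b
  2  $ b Q    y b $  expand Q -> y b
  3  $ b b y  y b $  match y
  4  $ b b    b $    match b
  5  $ b      $      error: top is terminal b but lookahead is $

$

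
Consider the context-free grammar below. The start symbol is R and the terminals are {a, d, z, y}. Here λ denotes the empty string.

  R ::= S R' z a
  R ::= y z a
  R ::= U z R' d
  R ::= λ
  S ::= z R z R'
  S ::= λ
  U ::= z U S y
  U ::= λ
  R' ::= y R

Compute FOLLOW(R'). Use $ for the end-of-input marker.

{d, y, z}

FIRST(S) = {λ, z}
FIRST(U) = {λ, z}
FIRST(R') = {y}
FIRST(R) = {λ, y, z}  (via S R' z a, U z R' d)
FOLLOW(R) includes $ since R is the start symbol.
FOLLOW(S): in R::=S R' z a, S is followed by R' z a with FIRST {y}; in U::=z U S y, S is followed by y with FIRST {y}. Thus FOLLOW(S) = {y}.
FOLLOW(U): in R::=U z R' d, U is followed by z R' d with FIRST {z}; in U::=z U S y, U is followed by S y with FIRST {y, z}. Thus FOLLOW(U) = {y, z}.
FOLLOW(R'): in R::=S R' z a, R' is followed by z a with FIRST {z}; in R::=U z R' d, R' is followed by d with FIRST {d}; in S::=z R z R', the suffix after R' is empty, so FOLLOW(R') ⊇ FOLLOW(S) = {y}. Thus FOLLOW(R') = {d, y, z}.
FOLLOW(R): in S::=z R z R', R is followed by z R' with FIRST {z}; in R'::=y R, the suffix after R is empty, so FOLLOW(R) ⊇ FOLLOW(R') = {d, y, z}. Thus FOLLOW(R) = {$, d, y, z}.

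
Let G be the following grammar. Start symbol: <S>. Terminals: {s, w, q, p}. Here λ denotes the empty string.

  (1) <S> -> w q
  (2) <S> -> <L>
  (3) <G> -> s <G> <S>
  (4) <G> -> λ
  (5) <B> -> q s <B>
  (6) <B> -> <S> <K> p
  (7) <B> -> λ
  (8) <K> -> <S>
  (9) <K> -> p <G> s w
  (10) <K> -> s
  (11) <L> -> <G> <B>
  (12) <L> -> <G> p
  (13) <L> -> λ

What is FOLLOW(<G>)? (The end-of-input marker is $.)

{$, p, q, s, w}

FIRST(<G>) = {λ, s}
FIRST(<S>) = {λ, p, q, s, w}  (via <L>)
FIRST(<K>) = {λ, p, q, s, w}  (via <S>)
FIRST(<B>) = {λ, p, q, s, w}  (via <S> <K> p)
FIRST(<L>) = {λ, p, q, s, w}  (via <G> <B>, <G> p)
FOLLOW(<S>) includes $ since <S> is the start symbol.
FOLLOW(<K>): in <B>-><S> <K> p, <K> is followed by p with FIRST {p}. Thus FOLLOW(<K>) = {p}.
FOLLOW(<S>): in <G>->s <G> <S>, the suffix after <S> is empty, so FOLLOW(<S>) ⊇ FOLLOW(<G>) = {$, p, q, s, w}; in <B>-><S> <K> p, <S> is followed by <K> p with FIRST {p, q, s, w}; in <K>-><S>, the suffix after <S> is empty, so FOLLOW(<S>) ⊇ FOLLOW(<K>) = {p}. Thus FOLLOW(<S>) = {$, p, q, s, w}.
FOLLOW(<L>): in <S>-><L>, the suffix after <L> is empty, so FOLLOW(<L>) ⊇ FOLLOW(<S>) = {$, p, q, s, w}. Thus FOLLOW(<L>) = {$, p, q, s, w}.
FOLLOW(<G>): in <G>->s <G> <S>, <G> is followed by <S> with FIRST {λ, p, q, s, w}; in <G>->s <G> <S>, the suffix after <G> is nullable (adds nothing new); in <K>->p <G> s w, <G> is followed by s w with FIRST {s}; in <L>-><G> <B>, <G> is followed by <B> with FIRST {λ, p, q, s, w}; in <L>-><G> <B>, the suffix after <G> is nullable, so FOLLOW(<G>) ⊇ FOLLOW(<L>) = {$, p, q, s, w}; in <L>-><G> p, <G> is followed by p with FIRST {p}. Thus FOLLOW(<G>) = {$, p, q, s, w}.
FOLLOW(<B>): in <B>->q s <B>, the suffix after <B> is empty (adds nothing new); in <L>-><G> <B>, the suffix after <B> is empty, so FOLLOW(<B>) ⊇ FOLLOW(<L>) = {$, p, q, s, w}. Thus FOLLOW(<B>) = {$, p, q, s, w}.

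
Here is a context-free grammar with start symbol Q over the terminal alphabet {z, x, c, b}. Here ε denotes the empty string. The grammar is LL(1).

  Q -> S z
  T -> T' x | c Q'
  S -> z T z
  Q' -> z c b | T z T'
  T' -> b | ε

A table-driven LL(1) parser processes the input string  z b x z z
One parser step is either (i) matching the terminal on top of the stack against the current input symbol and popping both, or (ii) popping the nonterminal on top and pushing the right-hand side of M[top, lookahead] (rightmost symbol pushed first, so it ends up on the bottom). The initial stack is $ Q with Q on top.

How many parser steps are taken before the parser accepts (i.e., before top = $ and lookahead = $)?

9

     Stack       Input        Action
  1  $ Q         z b x z z $  expand Q -> S z
  2  $ z S       z b x z z $  expand S -> z T z
  3  $ z z T z   z b x z z $  match z
  4  $ z z T     b x z z $    expand T -> T' x
  5  $ z z x T'  b x z z $    expand T' -> b
  6  $ z z x b   b x z z $    match b
  7  $ z z x     x z z $      match x
  8  $ z z       z z $        match z
  9  $ z         z $          match z
Accept reached after 9 steps.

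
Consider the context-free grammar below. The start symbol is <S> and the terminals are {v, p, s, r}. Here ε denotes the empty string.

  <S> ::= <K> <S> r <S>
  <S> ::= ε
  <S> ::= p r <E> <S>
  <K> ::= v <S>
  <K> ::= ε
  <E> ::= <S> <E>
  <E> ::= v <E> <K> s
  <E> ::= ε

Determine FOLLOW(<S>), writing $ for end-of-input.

FIRST(<K>) = {ε, v}
FIRST(<S>) = {ε, p, r, v}  (via <K> <S> r <S>)
FIRST(<E>) = {ε, p, r, v}  (via <S> <E>)
FOLLOW(<S>) includes $ since <S> is the start symbol.
FOLLOW(<K>): in <S>::=<K> <S> r <S>, <K> is followed by <S> r <S> with FIRST {p, r, v}; in <E>::=v <E> <K> s, <K> is followed by s with FIRST {s}. Thus FOLLOW(<K>) = {p, r, s, v}.
FOLLOW(<S>): in <S>::=<K> <S> r <S> (occurrence 1), <S> is followed by r <S> with FIRST {r}; in <S>::=<K> <S> r <S> (occurrence 2), the suffix after <S> is empty (adds nothing new); in <S>::=p r <E> <S>, the suffix after <S> is empty (adds nothing new); in <K>::=v <S>, the suffix after <S> is empty, so FOLLOW(<S>) ⊇ FOLLOW(<K>) = {p, r, s, v}; in <E>::=<S> <E>, <S> is followed by <E> with FIRST {ε, p, r, v}; in <E>::=<S> <E>, the suffix after <S> is nullable, so FOLLOW(<S>) ⊇ FOLLOW(<E>) = {$, p, r, s, v}. Thus FOLLOW(<S>) = {$, p, r, s, v}.
FOLLOW(<E>): in <S>::=p r <E> <S>, <E> is followed by <S> with FIRST {ε, p, r, v}; in <S>::=p r <E> <S>, the suffix after <E> is nullable, so FOLLOW(<E>) ⊇ FOLLOW(<S>) = {$, p, r, s, v}; in <E>::=<S> <E>, the suffix after <E> is empty (adds nothing new); in <E>::=v <E> <K> s, <E> is followed by <K> s with FIRST {s, v}. Thus FOLLOW(<E>) = {$, p, r, s, v}.

{$, p, r, s, v}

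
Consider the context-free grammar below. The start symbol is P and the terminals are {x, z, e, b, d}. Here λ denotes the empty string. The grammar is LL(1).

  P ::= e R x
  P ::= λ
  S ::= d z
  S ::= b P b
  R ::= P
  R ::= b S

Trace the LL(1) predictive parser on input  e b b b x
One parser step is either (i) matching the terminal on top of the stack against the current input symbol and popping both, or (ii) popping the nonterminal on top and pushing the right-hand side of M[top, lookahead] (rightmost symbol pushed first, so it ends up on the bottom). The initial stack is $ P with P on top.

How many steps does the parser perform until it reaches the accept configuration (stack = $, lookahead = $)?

step 1: stack=$ P  input=e b b b x $  — expand P ::= e R x
step 2: stack=$ x R e  input=e b b b x $  — match e
step 3: stack=$ x R  input=b b b x $  — expand R ::= b S
step 4: stack=$ x S b  input=b b b x $  — match b
step 5: stack=$ x S  input=b b x $  — expand S ::= b P b
step 6: stack=$ x b P b  input=b b x $  — match b
step 7: stack=$ x b P  input=b x $  — expand P ::= λ
step 8: stack=$ x b  input=b x $  — match b
step 9: stack=$ x  input=x $  — match x
Accept reached after 9 steps.

9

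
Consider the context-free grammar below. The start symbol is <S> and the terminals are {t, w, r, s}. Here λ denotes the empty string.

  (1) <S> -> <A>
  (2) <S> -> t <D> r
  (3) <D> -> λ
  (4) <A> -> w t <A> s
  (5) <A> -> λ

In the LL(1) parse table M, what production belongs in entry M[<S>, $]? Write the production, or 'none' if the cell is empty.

FIRST(<D>) = {λ}
FIRST(<A>) = {λ, w}
FIRST(<S>) = {λ, t, w}  (via <A>)
FOLLOW(<S>) includes $ since <S> is the start symbol.
FOLLOW(<S>): <S> appears on no right-hand side. Thus FOLLOW(<S>) = {$}.
For <S> -> <A>: FIRST(<A>) = {λ, w}, so it goes in M[<S>, t] for t ∈ {w}; since λ ∈ FIRST, also for every t ∈ FOLLOW(<S>) = {$}.
For <S> -> t <D> r: FIRST(t <D> r) = {t}, so it goes in M[<S>, t] for t ∈ {t}.

<S> -> <A>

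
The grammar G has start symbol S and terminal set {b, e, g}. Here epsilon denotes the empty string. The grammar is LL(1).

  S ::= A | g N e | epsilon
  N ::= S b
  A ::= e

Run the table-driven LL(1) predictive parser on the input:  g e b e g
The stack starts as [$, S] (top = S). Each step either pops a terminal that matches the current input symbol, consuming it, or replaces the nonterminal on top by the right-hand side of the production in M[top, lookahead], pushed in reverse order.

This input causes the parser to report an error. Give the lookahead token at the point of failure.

step 1: stack=$ S  input=g e b e g $  — expand S ::= g N e
step 2: stack=$ e N g  input=g e b e g $  — match g
step 3: stack=$ e N  input=e b e g $  — expand N ::= S b
step 4: stack=$ e b S  input=e b e g $  — expand S ::= A
step 5: stack=$ e b A  input=e b e g $  — expand A ::= e
step 6: stack=$ e b e  input=e b e g $  — match e
step 7: stack=$ e b  input=b e g $  — match b
step 8: stack=$ e  input=e g $  — match e
step 9: stack=$  input=g $  — error: stack empty but input remains

g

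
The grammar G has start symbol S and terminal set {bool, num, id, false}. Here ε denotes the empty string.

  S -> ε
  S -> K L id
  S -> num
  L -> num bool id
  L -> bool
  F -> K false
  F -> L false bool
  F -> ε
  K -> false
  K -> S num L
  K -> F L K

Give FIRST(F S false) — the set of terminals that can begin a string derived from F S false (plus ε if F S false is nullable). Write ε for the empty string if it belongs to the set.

FIRST(L) = {bool, num}
FIRST(S) = {ε, bool, false, num}  (via K L id)
FIRST(F) = {ε, bool, false, num}  (via K false, L false bool)
FIRST(K) = {bool, false, num}  (via S num L, F L K)
FIRST(F S false): take FIRST of each symbol in turn, carrying on past any symbol whose FIRST contains ε; result {bool, false, num}.

{bool, false, num}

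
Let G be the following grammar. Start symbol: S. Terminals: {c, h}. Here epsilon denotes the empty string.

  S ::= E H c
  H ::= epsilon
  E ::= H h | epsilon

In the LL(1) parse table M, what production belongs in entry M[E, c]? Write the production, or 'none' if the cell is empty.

E ::= epsilon

FIRST(H): from H::=epsilon we get {epsilon}. So FIRST(H) = {epsilon}.
FIRST(E): from E::=H h we get {h}; from E::=epsilon we get {epsilon}. So FIRST(E) = {epsilon, h}.
FIRST(S): from S::=E H c we get {c, h}. So FIRST(S) = {c, h}.
FOLLOW(S) includes $ since S is the start symbol.
FOLLOW(E): in S::=E H c, E is followed by H c with FIRST {c}. Thus FOLLOW(E) = {c}.
For E ::= H h: FIRST(H h) = {h}, so it goes in M[E, t] for t ∈ {h}.
For E ::= epsilon: FIRST(epsilon) = {epsilon}, so it goes in M[E, t] for t ∈ {}; since epsilon ∈ FIRST, also for every t ∈ FOLLOW(E) = {c}.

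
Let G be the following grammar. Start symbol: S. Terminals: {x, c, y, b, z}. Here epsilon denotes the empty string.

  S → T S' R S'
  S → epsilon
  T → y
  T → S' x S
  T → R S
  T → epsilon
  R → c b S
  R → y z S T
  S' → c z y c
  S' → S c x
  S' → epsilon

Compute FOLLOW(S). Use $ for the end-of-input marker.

{$, c, x, y}

FIRST(R): from R→c b S we get {c}; from R→y z S T we get {y}. So FIRST(R) = {c, y}.
FIRST(S): from S→T S' R S' we get {c, x, y}; from S→epsilon we get {epsilon}. So FIRST(S) = {epsilon, c, x, y}.
FIRST(S'): from S'→c z y c we get {c}; from S'→S c x we get {c, x, y}; from S'→epsilon we get {epsilon}. So FIRST(S') = {epsilon, c, x, y}.
FIRST(T): from T→y we get {y}; from T→S' x S we get {c, x, y}; from T→R S we get {c, y}; from T→epsilon we get {epsilon}. So FIRST(T) = {epsilon, c, x, y}.
FOLLOW(S) includes $ since S is the start symbol.
FOLLOW(S): in T→S' x S, the suffix after S is empty, so FOLLOW(S) ⊇ FOLLOW(T) = {$, c, x, y}; in T→R S, the suffix after S is empty, so FOLLOW(S) ⊇ FOLLOW(T) = {$, c, x, y}; in R→c b S, the suffix after S is empty, so FOLLOW(S) ⊇ FOLLOW(R) = {$, c, x, y}; in R→y z S T, S is followed by T with FIRST {epsilon, c, x, y}; in R→y z S T, the suffix after S is nullable, so FOLLOW(S) ⊇ FOLLOW(R) = {$, c, x, y}; in S'→S c x, S is followed by c x with FIRST {c}. Thus FOLLOW(S) = {$, c, x, y}.
FOLLOW(S'): in S→T S' R S' (occurrence 1), S' is followed by R S' with FIRST {c, y}; in S→T S' R S' (occurrence 2), the suffix after S' is empty, so FOLLOW(S') ⊇ FOLLOW(S) = {$, c, x, y}; in T→S' x S, S' is followed by x S with FIRST {x}. Thus FOLLOW(S') = {$, c, x, y}.
FOLLOW(T): in S→T S' R S', T is followed by S' R S' with FIRST {c, x, y}; in R→y z S T, the suffix after T is empty, so FOLLOW(T) ⊇ FOLLOW(R) = {$, c, x, y}. Thus FOLLOW(T) = {$, c, x, y}.
FOLLOW(R): in S→T S' R S', R is followed by S' with FIRST {epsilon, c, x, y}; in S→T S' R S', the suffix after R is nullable, so FOLLOW(R) ⊇ FOLLOW(S) = {$, c, x, y}; in T→R S, R is followed by S with FIRST {epsilon, c, x, y}; in T→R S, the suffix after R is nullable, so FOLLOW(R) ⊇ FOLLOW(T) = {$, c, x, y}. Thus FOLLOW(R) = {$, c, x, y}.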